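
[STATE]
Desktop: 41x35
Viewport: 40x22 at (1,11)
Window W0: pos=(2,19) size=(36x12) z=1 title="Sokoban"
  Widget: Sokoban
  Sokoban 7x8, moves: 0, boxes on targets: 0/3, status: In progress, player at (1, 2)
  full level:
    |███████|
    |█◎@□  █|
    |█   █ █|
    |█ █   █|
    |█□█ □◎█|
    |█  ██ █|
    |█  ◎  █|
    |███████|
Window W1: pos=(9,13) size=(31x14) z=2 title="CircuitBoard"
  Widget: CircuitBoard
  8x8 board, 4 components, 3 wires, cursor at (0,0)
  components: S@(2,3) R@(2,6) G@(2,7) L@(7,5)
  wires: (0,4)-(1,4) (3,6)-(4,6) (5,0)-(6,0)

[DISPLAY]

                                        
                                        
        ┏━━━━━━━━━━━━━━━━━━━━━━━━━━━━━┓ 
        ┃ CircuitBoard                ┃ 
        ┠─────────────────────────────┨ 
        ┃   0 1 2 3 4 5 6 7           ┃ 
        ┃0  [.]              ·        ┃ 
        ┃                    │        ┃ 
 ┏━━━━━━┃1                   ·        ┃ 
 ┃ Sokob┃                             ┃ 
 ┠──────┃2               S           R┃ 
 ┃██████┃                             ┃ 
 ┃█◎@□  ┃3                           ·┃ 
 ┃█   █ ┃                            │┃ 
 ┃█ █   ┃4                           ·┃ 
 ┃█□█ □◎┗━━━━━━━━━━━━━━━━━━━━━━━━━━━━━┛ 
 ┃█  ██ █                           ┃   
 ┃█  ◎  █                           ┃   
 ┃███████                           ┃   
 ┗━━━━━━━━━━━━━━━━━━━━━━━━━━━━━━━━━━┛   
                                        
                                        


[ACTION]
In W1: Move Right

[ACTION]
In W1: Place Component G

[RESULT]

                                        
                                        
        ┏━━━━━━━━━━━━━━━━━━━━━━━━━━━━━┓ 
        ┃ CircuitBoard                ┃ 
        ┠─────────────────────────────┨ 
        ┃   0 1 2 3 4 5 6 7           ┃ 
        ┃0      [G]          ·        ┃ 
        ┃                    │        ┃ 
 ┏━━━━━━┃1                   ·        ┃ 
 ┃ Sokob┃                             ┃ 
 ┠──────┃2               S           R┃ 
 ┃██████┃                             ┃ 
 ┃█◎@□  ┃3                           ·┃ 
 ┃█   █ ┃                            │┃ 
 ┃█ █   ┃4                           ·┃ 
 ┃█□█ □◎┗━━━━━━━━━━━━━━━━━━━━━━━━━━━━━┛ 
 ┃█  ██ █                           ┃   
 ┃█  ◎  █                           ┃   
 ┃███████                           ┃   
 ┗━━━━━━━━━━━━━━━━━━━━━━━━━━━━━━━━━━┛   
                                        
                                        


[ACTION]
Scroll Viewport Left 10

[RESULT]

                                        
                                        
         ┏━━━━━━━━━━━━━━━━━━━━━━━━━━━━━┓
         ┃ CircuitBoard                ┃
         ┠─────────────────────────────┨
         ┃   0 1 2 3 4 5 6 7           ┃
         ┃0      [G]          ·        ┃
         ┃                    │        ┃
  ┏━━━━━━┃1                   ·        ┃
  ┃ Sokob┃                             ┃
  ┠──────┃2               S           R┃
  ┃██████┃                             ┃
  ┃█◎@□  ┃3                           ·┃
  ┃█   █ ┃                            │┃
  ┃█ █   ┃4                           ·┃
  ┃█□█ □◎┗━━━━━━━━━━━━━━━━━━━━━━━━━━━━━┛
  ┃█  ██ █                           ┃  
  ┃█  ◎  █                           ┃  
  ┃███████                           ┃  
  ┗━━━━━━━━━━━━━━━━━━━━━━━━━━━━━━━━━━┛  
                                        
                                        


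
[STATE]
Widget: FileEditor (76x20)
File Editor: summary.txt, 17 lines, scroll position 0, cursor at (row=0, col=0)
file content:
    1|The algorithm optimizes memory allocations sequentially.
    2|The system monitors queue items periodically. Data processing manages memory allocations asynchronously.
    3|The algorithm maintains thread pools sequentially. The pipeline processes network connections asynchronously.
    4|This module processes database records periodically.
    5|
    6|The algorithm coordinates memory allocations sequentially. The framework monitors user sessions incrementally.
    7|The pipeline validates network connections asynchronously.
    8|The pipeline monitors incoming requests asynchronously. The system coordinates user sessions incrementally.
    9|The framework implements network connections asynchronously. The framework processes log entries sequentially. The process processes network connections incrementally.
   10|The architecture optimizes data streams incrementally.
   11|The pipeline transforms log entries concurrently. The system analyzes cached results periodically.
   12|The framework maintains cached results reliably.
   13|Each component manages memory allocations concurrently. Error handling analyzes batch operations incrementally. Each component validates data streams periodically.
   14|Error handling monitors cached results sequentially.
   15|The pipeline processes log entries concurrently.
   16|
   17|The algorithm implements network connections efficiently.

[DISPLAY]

█he algorithm optimizes memory allocations sequentially.                   ▲
The system monitors queue items periodically. Data processing manages memor█
The algorithm maintains thread pools sequentially. The pipeline processes n░
This module processes database records periodically.                       ░
                                                                           ░
The algorithm coordinates memory allocations sequentially. The framework mo░
The pipeline validates network connections asynchronously.                 ░
The pipeline monitors incoming requests asynchronously. The system coordina░
The framework implements network connections asynchronously. The framework ░
The architecture optimizes data streams incrementally.                     ░
The pipeline transforms log entries concurrently. The system analyzes cache░
The framework maintains cached results reliably.                           ░
Each component manages memory allocations concurrently. Error handling anal░
Error handling monitors cached results sequentially.                       ░
The pipeline processes log entries concurrently.                           ░
                                                                           ░
The algorithm implements network connections efficiently.                  ░
                                                                           ░
                                                                           ░
                                                                           ▼


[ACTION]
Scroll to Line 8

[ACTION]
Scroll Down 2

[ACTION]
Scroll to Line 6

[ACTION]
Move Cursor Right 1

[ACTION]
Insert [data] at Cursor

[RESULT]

Tdata█e algorithm optimizes memory allocations sequentially.               ▲
The system monitors queue items periodically. Data processing manages memor█
The algorithm maintains thread pools sequentially. The pipeline processes n░
This module processes database records periodically.                       ░
                                                                           ░
The algorithm coordinates memory allocations sequentially. The framework mo░
The pipeline validates network connections asynchronously.                 ░
The pipeline monitors incoming requests asynchronously. The system coordina░
The framework implements network connections asynchronously. The framework ░
The architecture optimizes data streams incrementally.                     ░
The pipeline transforms log entries concurrently. The system analyzes cache░
The framework maintains cached results reliably.                           ░
Each component manages memory allocations concurrently. Error handling anal░
Error handling monitors cached results sequentially.                       ░
The pipeline processes log entries concurrently.                           ░
                                                                           ░
The algorithm implements network connections efficiently.                  ░
                                                                           ░
                                                                           ░
                                                                           ▼


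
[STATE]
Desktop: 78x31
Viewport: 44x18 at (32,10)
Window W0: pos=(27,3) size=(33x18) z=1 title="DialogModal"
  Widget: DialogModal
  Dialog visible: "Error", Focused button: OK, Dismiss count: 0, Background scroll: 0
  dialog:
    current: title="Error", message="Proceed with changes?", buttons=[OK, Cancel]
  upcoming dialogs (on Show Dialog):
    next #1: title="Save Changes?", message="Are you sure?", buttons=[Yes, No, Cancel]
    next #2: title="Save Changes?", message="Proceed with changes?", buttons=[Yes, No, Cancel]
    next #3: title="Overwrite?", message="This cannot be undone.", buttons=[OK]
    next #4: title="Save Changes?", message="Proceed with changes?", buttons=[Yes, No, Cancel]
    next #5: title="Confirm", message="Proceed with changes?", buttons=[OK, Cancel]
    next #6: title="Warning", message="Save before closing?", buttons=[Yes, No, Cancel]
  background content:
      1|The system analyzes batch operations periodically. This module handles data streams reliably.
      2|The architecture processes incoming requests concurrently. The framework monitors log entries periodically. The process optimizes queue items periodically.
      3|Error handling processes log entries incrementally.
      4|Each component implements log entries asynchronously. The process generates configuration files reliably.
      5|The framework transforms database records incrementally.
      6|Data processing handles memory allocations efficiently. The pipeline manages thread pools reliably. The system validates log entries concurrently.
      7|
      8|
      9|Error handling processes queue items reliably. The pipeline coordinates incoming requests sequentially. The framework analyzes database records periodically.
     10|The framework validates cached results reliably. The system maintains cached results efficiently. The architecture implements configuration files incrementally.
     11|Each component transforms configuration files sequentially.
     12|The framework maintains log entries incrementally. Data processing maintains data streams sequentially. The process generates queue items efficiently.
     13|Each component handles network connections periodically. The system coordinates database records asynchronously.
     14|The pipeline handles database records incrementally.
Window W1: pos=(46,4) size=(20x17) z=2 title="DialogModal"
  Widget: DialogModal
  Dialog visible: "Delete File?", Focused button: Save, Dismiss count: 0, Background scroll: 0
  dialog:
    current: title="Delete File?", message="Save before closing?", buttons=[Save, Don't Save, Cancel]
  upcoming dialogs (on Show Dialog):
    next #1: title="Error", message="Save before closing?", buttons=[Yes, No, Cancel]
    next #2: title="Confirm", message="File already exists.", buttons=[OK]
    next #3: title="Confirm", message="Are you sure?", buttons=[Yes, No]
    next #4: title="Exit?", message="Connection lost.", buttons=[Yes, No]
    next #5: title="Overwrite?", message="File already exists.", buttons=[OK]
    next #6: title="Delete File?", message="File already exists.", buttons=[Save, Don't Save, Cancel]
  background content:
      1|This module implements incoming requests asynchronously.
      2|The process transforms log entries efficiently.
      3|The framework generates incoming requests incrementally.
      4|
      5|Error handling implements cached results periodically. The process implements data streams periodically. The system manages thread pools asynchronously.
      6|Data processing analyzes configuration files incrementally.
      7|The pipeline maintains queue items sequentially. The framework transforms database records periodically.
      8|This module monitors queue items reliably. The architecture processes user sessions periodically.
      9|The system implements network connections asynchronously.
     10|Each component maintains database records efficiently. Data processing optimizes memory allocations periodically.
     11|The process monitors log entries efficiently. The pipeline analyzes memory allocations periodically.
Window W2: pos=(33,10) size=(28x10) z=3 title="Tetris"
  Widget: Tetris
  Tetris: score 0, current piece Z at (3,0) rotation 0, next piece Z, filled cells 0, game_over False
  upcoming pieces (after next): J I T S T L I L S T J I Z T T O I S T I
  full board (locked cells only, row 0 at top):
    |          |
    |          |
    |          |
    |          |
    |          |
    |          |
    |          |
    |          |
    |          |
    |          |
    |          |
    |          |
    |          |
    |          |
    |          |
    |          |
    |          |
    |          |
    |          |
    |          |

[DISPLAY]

─┏━━━━━━━━━━━━━━━━━━━━━━━━━━┓    ┃          
 ┃ Tetris                   ┃─┐mp┃          
 ┠──────────────────────────┨?│an┃          
 ┃          │Next:          ┃ │nt┃          
─┃          │▓▓             ┃'│to┃          
f┃          │ ▓▓            ┃─┘me┃          
 ┃          │               ┃ mai┃          
f┃          │               ┃nito┃          
 ┃          │               ┃    ┃          
p┗━━━━━━━━━━━━━━━━━━━━━━━━━━┛    ┃          
━━━━━━━━━━━━━━┗━━━━━━━━━━━━━━━━━━┛          
                                            
                                            
                                            
                                            
                                            
                                            
                                            


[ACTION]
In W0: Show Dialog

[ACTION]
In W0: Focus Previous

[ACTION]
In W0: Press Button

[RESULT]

f┏━━━━━━━━━━━━━━━━━━━━━━━━━━┓    ┃          
 ┃ Tetris                   ┃─┐mp┃          
 ┠──────────────────────────┨?│an┃          
 ┃          │Next:          ┃ │nt┃          
r┃          │▓▓             ┃'│to┃          
f┃          │ ▓▓            ┃─┘me┃          
 ┃          │               ┃ mai┃          
f┃          │               ┃nito┃          
 ┃          │               ┃    ┃          
p┗━━━━━━━━━━━━━━━━━━━━━━━━━━┛    ┃          
━━━━━━━━━━━━━━┗━━━━━━━━━━━━━━━━━━┛          
                                            
                                            
                                            
                                            
                                            
                                            
                                            


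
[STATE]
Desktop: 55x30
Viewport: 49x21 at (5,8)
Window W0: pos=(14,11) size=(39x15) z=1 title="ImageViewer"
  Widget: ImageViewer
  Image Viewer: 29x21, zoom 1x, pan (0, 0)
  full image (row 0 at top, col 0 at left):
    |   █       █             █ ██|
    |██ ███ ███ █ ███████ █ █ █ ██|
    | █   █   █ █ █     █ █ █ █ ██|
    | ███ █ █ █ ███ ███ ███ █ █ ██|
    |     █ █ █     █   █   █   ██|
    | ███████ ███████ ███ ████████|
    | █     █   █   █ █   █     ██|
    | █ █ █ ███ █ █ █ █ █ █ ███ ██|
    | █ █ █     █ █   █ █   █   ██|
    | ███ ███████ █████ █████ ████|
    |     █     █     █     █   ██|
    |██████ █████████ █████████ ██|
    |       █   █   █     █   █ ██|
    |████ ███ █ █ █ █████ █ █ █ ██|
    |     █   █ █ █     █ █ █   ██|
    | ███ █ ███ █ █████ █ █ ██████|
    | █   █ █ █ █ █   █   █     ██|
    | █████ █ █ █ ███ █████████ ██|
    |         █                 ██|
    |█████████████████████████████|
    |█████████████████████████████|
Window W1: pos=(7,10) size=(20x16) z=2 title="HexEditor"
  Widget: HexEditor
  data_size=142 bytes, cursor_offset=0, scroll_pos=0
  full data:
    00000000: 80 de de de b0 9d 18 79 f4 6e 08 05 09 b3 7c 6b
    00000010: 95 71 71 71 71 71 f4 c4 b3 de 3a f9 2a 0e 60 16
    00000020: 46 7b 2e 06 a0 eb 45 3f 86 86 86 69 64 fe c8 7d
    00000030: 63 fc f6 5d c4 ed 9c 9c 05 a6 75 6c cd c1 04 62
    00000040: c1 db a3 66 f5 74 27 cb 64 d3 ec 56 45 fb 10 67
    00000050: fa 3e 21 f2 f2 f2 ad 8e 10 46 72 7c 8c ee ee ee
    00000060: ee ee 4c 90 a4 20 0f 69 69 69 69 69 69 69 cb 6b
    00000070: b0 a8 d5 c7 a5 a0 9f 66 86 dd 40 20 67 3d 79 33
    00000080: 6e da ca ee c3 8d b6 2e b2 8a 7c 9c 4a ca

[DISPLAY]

                                                 
                                                 
  ┏━━━━━━━━━━━━━━━━━━┓                           
  ┃ HexEditor        ┃━━━━━━━━━━━━━━━━━━━━━━━━━┓ 
  ┠──────────────────┨                         ┃ 
  ┃00000000  80 de de┃─────────────────────────┨ 
  ┃00000010  95 71 71┃             █ ██        ┃ 
  ┃00000020  46 7b 2e┃ ███████ █ █ █ ██        ┃ 
  ┃00000030  63 fc f6┃ █     █ █ █ █ ██        ┃ 
  ┃00000040  c1 db a3┃██ ███ ███ █ █ ██        ┃ 
  ┃00000050  fa 3e 21┃   █   █   █   ██        ┃ 
  ┃00000060  ee ee 4c┃████ ███ ████████        ┃ 
  ┃00000070  b0 a8 d5┃   █ █   █     ██        ┃ 
  ┃00000080  6e da ca┃ █ █ █ █ █ ███ ██        ┃ 
  ┃                  ┃ █   █ █   █   ██        ┃ 
  ┃                  ┃ █████ █████ ████        ┃ 
  ┃                  ┃     █     █   ██        ┃ 
  ┗━━━━━━━━━━━━━━━━━━┛━━━━━━━━━━━━━━━━━━━━━━━━━┛ 
                                                 
                                                 
                                                 


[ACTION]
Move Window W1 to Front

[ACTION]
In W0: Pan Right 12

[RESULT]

                                                 
                                                 
  ┏━━━━━━━━━━━━━━━━━━┓                           
  ┃ HexEditor        ┃━━━━━━━━━━━━━━━━━━━━━━━━━┓ 
  ┠──────────────────┨                         ┃ 
  ┃00000000  80 de de┃─────────────────────────┨ 
  ┃00000010  95 71 71┃ █ ██                    ┃ 
  ┃00000020  46 7b 2e┃ █ ██                    ┃ 
  ┃00000030  63 fc f6┃ █ ██                    ┃ 
  ┃00000040  c1 db a3┃ █ ██                    ┃ 
  ┃00000050  fa 3e 21┃   ██                    ┃ 
  ┃00000060  ee ee 4c┃█████                    ┃ 
  ┃00000070  b0 a8 d5┃   ██                    ┃ 
  ┃00000080  6e da ca┃██ ██                    ┃ 
  ┃                  ┃   ██                    ┃ 
  ┃                  ┃ ████                    ┃ 
  ┃                  ┃   ██                    ┃ 
  ┗━━━━━━━━━━━━━━━━━━┛━━━━━━━━━━━━━━━━━━━━━━━━━┛ 
                                                 
                                                 
                                                 


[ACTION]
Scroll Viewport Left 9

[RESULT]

                                                 
                                                 
       ┏━━━━━━━━━━━━━━━━━━┓                      
       ┃ HexEditor        ┃━━━━━━━━━━━━━━━━━━━━━━
       ┠──────────────────┨                      
       ┃00000000  80 de de┃──────────────────────
       ┃00000010  95 71 71┃ █ ██                 
       ┃00000020  46 7b 2e┃ █ ██                 
       ┃00000030  63 fc f6┃ █ ██                 
       ┃00000040  c1 db a3┃ █ ██                 
       ┃00000050  fa 3e 21┃   ██                 
       ┃00000060  ee ee 4c┃█████                 
       ┃00000070  b0 a8 d5┃   ██                 
       ┃00000080  6e da ca┃██ ██                 
       ┃                  ┃   ██                 
       ┃                  ┃ ████                 
       ┃                  ┃   ██                 
       ┗━━━━━━━━━━━━━━━━━━┛━━━━━━━━━━━━━━━━━━━━━━
                                                 
                                                 
                                                 


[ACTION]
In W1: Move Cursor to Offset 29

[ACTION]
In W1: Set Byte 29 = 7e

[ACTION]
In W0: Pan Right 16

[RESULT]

                                                 
                                                 
       ┏━━━━━━━━━━━━━━━━━━┓                      
       ┃ HexEditor        ┃━━━━━━━━━━━━━━━━━━━━━━
       ┠──────────────────┨                      
       ┃00000000  80 de de┃──────────────────────
       ┃00000010  95 71 71┃                      
       ┃00000020  46 7b 2e┃                      
       ┃00000030  63 fc f6┃                      
       ┃00000040  c1 db a3┃                      
       ┃00000050  fa 3e 21┃                      
       ┃00000060  ee ee 4c┃                      
       ┃00000070  b0 a8 d5┃                      
       ┃00000080  6e da ca┃                      
       ┃                  ┃                      
       ┃                  ┃                      
       ┃                  ┃                      
       ┗━━━━━━━━━━━━━━━━━━┛━━━━━━━━━━━━━━━━━━━━━━
                                                 
                                                 
                                                 


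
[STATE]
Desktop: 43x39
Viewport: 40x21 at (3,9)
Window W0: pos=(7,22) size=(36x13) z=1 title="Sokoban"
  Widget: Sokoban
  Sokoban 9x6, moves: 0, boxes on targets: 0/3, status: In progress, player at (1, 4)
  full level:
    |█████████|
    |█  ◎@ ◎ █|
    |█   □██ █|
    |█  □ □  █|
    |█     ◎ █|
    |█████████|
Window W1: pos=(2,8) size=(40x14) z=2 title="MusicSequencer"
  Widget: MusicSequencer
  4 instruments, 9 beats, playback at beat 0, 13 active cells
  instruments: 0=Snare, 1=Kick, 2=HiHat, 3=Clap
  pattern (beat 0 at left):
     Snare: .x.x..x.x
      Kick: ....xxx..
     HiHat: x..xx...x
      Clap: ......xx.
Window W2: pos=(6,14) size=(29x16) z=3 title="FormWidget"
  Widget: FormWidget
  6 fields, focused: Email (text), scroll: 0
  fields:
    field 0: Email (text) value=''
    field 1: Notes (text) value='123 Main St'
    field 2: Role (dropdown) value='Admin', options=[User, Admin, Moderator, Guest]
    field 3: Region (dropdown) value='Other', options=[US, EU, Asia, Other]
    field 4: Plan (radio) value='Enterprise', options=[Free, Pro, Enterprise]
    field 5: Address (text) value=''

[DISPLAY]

 MusicSequencer                       ┃ 
──────────────────────────────────────┨ 
      ▼12345678                       ┃ 
 Snare·█·█··█·█                       ┃ 
  Kick····███··                       ┃ 
 Hi┏━━━━━━━━━━━━━━━━━━━━━━━━━━━┓      ┃ 
  C┃ FormWidget                ┃      ┃ 
   ┠───────────────────────────┨      ┃ 
   ┃> Email:      [           ]┃      ┃ 
   ┃  Notes:      [123 Main St]┃      ┃ 
   ┃  Role:       [Admin     ▼]┃      ┃ 
   ┃  Region:     [Other     ▼]┃      ┃ 
━━━┃  Plan:       ( ) Free  ( )┃━━━━━━┛ 
   ┃  Address:    [           ]┃━━━━━━━┓
   ┃                           ┃       ┃
   ┃                           ┃───────┨
   ┃                           ┃       ┃
   ┃                           ┃       ┃
   ┃                           ┃       ┃
   ┃                           ┃       ┃
   ┗━━━━━━━━━━━━━━━━━━━━━━━━━━━┛       ┃


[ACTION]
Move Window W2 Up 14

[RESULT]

 Mu┃                           ┃      ┃ 
───┃                           ┃──────┨ 
   ┃                           ┃      ┃ 
 Sn┃                           ┃      ┃ 
  K┃                           ┃      ┃ 
 Hi┃                           ┃      ┃ 
  C┗━━━━━━━━━━━━━━━━━━━━━━━━━━━┛      ┃ 
                                      ┃ 
                                      ┃ 
                                      ┃ 
                                      ┃ 
                                      ┃ 
━━━━━━━━━━━━━━━━━━━━━━━━━━━━━━━━━━━━━━┛ 
    ┏━━━━━━━━━━━━━━━━━━━━━━━━━━━━━━━━━━┓
    ┃ Sokoban                          ┃
    ┠──────────────────────────────────┨
    ┃█████████                         ┃
    ┃█  ◎@ ◎ █                         ┃
    ┃█   □██ █                         ┃
    ┃█  □ □  █                         ┃
    ┃█     ◎ █                         ┃


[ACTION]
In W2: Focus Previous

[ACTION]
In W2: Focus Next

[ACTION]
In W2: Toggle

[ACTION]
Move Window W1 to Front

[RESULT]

 MusicSequencer                       ┃ 
──────────────────────────────────────┨ 
      ▼12345678                       ┃ 
 Snare·█·█··█·█                       ┃ 
  Kick····███··                       ┃ 
 HiHat█··██···█                       ┃ 
  Clap······██·                       ┃ 
                                      ┃ 
                                      ┃ 
                                      ┃ 
                                      ┃ 
                                      ┃ 
━━━━━━━━━━━━━━━━━━━━━━━━━━━━━━━━━━━━━━┛ 
    ┏━━━━━━━━━━━━━━━━━━━━━━━━━━━━━━━━━━┓
    ┃ Sokoban                          ┃
    ┠──────────────────────────────────┨
    ┃█████████                         ┃
    ┃█  ◎@ ◎ █                         ┃
    ┃█   □██ █                         ┃
    ┃█  □ □  █                         ┃
    ┃█     ◎ █                         ┃


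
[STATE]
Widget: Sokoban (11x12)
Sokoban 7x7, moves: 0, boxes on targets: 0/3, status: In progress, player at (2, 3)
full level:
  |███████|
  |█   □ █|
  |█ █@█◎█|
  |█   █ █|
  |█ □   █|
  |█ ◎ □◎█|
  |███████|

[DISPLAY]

███████    
█   □ █    
█ █@█◎█    
█   █ █    
█ □   █    
█ ◎ □◎█    
███████    
Moves: 0  0
           
           
           
           


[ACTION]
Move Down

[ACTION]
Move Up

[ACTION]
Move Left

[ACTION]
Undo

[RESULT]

███████    
█   □ █    
█ █ █◎█    
█  @█ █    
█ □   █    
█ ◎ □◎█    
███████    
Moves: 1  0
           
           
           
           


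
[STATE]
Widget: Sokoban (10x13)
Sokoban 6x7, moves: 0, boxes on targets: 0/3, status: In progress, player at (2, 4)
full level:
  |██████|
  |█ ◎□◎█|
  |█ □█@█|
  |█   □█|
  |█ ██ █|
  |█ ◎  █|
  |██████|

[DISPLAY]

██████    
█ ◎□◎█    
█ □█@█    
█   □█    
█ ██ █    
█ ◎  █    
██████    
Moves: 0  
          
          
          
          
          


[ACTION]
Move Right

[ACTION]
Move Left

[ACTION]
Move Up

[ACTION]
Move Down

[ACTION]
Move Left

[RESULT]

██████    
█ ◎□◎█    
█ □█@█    
█   □█    
█ ██ █    
█ ◎  █    
██████    
Moves: 2  
          
          
          
          
          


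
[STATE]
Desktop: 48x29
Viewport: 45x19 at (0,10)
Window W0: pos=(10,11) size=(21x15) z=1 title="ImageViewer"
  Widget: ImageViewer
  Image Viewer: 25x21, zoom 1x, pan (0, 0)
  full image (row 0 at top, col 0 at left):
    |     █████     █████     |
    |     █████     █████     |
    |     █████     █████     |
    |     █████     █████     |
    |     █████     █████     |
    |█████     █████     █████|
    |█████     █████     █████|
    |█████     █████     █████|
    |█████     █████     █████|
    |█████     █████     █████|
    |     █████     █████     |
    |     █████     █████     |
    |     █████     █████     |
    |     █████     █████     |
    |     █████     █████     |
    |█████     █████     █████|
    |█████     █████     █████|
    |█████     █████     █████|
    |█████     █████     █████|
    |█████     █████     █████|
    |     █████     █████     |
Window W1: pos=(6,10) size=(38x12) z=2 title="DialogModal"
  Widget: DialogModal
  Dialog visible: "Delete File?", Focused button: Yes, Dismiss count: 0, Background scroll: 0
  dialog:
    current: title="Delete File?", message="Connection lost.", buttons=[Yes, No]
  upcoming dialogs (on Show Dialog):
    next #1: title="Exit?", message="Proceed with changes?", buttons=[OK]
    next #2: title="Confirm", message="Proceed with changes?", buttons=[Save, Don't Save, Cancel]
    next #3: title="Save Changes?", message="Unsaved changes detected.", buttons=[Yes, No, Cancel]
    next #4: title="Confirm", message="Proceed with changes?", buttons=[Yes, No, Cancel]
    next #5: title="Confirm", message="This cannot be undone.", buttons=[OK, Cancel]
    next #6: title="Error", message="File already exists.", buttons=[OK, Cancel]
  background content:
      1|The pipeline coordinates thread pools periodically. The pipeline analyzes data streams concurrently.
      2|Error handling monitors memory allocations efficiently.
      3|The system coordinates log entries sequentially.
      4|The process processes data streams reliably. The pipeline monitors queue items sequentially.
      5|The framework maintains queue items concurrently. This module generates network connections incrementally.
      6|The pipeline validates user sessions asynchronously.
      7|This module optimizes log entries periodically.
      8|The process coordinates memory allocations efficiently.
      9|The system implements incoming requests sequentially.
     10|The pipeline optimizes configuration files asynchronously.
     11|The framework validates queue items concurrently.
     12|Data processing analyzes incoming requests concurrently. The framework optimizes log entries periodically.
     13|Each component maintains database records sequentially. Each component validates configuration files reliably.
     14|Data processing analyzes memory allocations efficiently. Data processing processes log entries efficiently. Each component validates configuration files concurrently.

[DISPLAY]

      ┏━━━━━━━━━━━━━━━━━━━━━━━━━━━━━━━━━━━━┓ 
      ┃ DialogModal                        ┃ 
      ┠────────────────────────────────────┨ 
      ┃The pipeline coordinates thread pool┃ 
      ┃Error ha┌──────────────────┐ry alloc┃ 
      ┃The syst│   Delete File?   │ntries s┃ 
      ┃The proc│ Connection lost. │treams r┃ 
      ┃The fram│    [Yes]  No     │e items ┃ 
      ┃The pipe└──────────────────┘sessions┃ 
      ┃This module optimizes log entries pe┃ 
      ┃The process coordinates memory alloc┃ 
      ┗━━━━━━━━━━━━━━━━━━━━━━━━━━━━━━━━━━━━┛ 
          ┃█████     █████    ┃              
          ┃█████     █████    ┃              
          ┃     █████     ████┃              
          ┗━━━━━━━━━━━━━━━━━━━┛              
                                             
                                             
                                             


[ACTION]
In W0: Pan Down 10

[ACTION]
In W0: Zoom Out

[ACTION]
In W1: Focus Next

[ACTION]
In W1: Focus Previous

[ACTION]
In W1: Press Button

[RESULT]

      ┏━━━━━━━━━━━━━━━━━━━━━━━━━━━━━━━━━━━━┓ 
      ┃ DialogModal                        ┃ 
      ┠────────────────────────────────────┨ 
      ┃The pipeline coordinates thread pool┃ 
      ┃Error handling monitors memory alloc┃ 
      ┃The system coordinates log entries s┃ 
      ┃The process processes data streams r┃ 
      ┃The framework maintains queue items ┃ 
      ┃The pipeline validates user sessions┃ 
      ┃This module optimizes log entries pe┃ 
      ┃The process coordinates memory alloc┃ 
      ┗━━━━━━━━━━━━━━━━━━━━━━━━━━━━━━━━━━━━┛ 
          ┃█████     █████    ┃              
          ┃█████     █████    ┃              
          ┃     █████     ████┃              
          ┗━━━━━━━━━━━━━━━━━━━┛              
                                             
                                             
                                             


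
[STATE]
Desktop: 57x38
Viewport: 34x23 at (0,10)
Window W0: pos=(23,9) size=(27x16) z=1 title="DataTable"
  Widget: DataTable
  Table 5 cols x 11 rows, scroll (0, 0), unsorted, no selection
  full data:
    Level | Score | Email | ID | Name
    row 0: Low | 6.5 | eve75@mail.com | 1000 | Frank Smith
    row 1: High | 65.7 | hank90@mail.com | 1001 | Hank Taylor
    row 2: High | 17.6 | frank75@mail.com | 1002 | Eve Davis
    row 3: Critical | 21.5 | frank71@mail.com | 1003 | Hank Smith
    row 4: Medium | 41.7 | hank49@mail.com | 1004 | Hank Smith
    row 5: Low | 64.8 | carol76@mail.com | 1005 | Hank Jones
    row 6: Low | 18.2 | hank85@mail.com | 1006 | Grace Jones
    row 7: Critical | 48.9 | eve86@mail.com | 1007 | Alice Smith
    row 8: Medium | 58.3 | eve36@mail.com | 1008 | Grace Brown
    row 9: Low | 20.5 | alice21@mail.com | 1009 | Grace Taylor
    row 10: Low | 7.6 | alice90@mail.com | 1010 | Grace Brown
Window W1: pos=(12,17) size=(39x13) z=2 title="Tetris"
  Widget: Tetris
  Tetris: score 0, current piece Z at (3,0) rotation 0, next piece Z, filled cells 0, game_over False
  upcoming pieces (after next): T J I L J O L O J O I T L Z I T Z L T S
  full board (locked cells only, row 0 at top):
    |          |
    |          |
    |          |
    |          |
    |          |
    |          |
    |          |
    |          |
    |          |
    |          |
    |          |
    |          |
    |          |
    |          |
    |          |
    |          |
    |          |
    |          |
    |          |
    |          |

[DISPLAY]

                       ┃ DataTable
                       ┠──────────
                       ┃Level   │S
                       ┃────────┼─
                       ┃Low     │6
                       ┃High    │6
                       ┃High    │1
            ┏━━━━━━━━━━━━━━━━━━━━━
            ┃ Tetris              
            ┠─────────────────────
            ┃          │Next:     
            ┃          │▓▓        
            ┃          │ ▓▓       
            ┃          │          
            ┃          │          
            ┃          │          
            ┃          │Score:    
            ┃          │0         
            ┃          │          
            ┗━━━━━━━━━━━━━━━━━━━━━
                                  
                                  
                                  


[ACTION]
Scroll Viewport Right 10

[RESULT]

             ┃ DataTable          
             ┠────────────────────
             ┃Level   │Score│Email
             ┃────────┼─────┼─────
             ┃Low     │6.5  │eve75
             ┃High    │65.7 │hank9
             ┃High    │17.6 │frank
  ┏━━━━━━━━━━━━━━━━━━━━━━━━━━━━━━━
  ┃ Tetris                        
  ┠───────────────────────────────
  ┃          │Next:               
  ┃          │▓▓                  
  ┃          │ ▓▓                 
  ┃          │                    
  ┃          │                    
  ┃          │                    
  ┃          │Score:              
  ┃          │0                   
  ┃          │                    
  ┗━━━━━━━━━━━━━━━━━━━━━━━━━━━━━━━
                                  
                                  
                                  


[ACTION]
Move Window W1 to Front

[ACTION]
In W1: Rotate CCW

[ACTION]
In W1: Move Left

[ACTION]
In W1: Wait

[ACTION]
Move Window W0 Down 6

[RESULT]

                                  
                                  
                                  
                                  
                                  
             ┏━━━━━━━━━━━━━━━━━━━━
             ┃ DataTable          
  ┏━━━━━━━━━━━━━━━━━━━━━━━━━━━━━━━
  ┃ Tetris                        
  ┠───────────────────────────────
  ┃          │Next:               
  ┃          │▓▓                  
  ┃          │ ▓▓                 
  ┃          │                    
  ┃          │                    
  ┃          │                    
  ┃          │Score:              
  ┃          │0                   
  ┃          │                    
  ┗━━━━━━━━━━━━━━━━━━━━━━━━━━━━━━━
             ┗━━━━━━━━━━━━━━━━━━━━
                                  
                                  
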